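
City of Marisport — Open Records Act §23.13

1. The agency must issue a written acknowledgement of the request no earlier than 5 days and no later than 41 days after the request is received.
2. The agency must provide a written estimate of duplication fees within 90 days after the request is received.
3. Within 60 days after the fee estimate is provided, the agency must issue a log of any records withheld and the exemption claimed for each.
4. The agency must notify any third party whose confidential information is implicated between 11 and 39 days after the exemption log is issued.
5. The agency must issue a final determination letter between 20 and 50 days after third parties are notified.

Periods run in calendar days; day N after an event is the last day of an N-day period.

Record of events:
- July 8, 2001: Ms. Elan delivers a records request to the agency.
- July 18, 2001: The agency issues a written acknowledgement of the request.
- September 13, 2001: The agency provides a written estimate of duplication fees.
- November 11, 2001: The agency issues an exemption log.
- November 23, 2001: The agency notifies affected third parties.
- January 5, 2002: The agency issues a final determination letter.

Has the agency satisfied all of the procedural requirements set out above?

Step 1: the window is 5–41 days after July 8, 2001 (when the request is received), so July 13, 2001 through August 18, 2001; July 18, 2001 falls inside that range.
Step 2: 90 days after July 8, 2001 (when the request is received) is October 6, 2001; September 13, 2001 is within that limit.
Step 3: 60 days after September 13, 2001 (when the fee estimate is provided) is November 12, 2001; November 11, 2001 is within that limit.
Step 4: the window is 11–39 days after November 11, 2001 (when the exemption log is issued), so November 22, 2001 through December 20, 2001; done November 23, 2001, which is between those dates.
Step 5: the window is 20–50 days after November 23, 2001 (when third parties are notified), so December 13, 2001 through January 12, 2002; done January 5, 2002, which is between those dates.

Yes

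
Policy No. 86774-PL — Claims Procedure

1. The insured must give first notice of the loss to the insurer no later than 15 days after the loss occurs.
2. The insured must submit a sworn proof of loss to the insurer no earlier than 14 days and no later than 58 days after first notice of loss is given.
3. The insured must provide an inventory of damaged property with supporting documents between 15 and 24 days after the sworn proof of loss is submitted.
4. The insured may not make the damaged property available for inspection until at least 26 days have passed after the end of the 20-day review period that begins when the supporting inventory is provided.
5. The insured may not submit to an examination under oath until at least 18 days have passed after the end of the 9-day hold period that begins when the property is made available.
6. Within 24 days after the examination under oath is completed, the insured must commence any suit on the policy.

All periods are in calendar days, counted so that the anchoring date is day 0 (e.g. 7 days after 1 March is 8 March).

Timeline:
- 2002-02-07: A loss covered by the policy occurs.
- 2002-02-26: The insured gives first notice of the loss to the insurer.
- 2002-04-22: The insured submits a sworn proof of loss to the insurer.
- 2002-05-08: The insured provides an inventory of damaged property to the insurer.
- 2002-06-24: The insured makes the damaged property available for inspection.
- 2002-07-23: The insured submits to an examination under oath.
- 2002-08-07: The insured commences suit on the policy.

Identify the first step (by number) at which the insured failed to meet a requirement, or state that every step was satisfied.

Step 1 — counting 15 days from 2002-02-07 (when the loss occurs) gives a deadline of 2002-02-22; done 2002-02-26 — 4 days late.

Step 1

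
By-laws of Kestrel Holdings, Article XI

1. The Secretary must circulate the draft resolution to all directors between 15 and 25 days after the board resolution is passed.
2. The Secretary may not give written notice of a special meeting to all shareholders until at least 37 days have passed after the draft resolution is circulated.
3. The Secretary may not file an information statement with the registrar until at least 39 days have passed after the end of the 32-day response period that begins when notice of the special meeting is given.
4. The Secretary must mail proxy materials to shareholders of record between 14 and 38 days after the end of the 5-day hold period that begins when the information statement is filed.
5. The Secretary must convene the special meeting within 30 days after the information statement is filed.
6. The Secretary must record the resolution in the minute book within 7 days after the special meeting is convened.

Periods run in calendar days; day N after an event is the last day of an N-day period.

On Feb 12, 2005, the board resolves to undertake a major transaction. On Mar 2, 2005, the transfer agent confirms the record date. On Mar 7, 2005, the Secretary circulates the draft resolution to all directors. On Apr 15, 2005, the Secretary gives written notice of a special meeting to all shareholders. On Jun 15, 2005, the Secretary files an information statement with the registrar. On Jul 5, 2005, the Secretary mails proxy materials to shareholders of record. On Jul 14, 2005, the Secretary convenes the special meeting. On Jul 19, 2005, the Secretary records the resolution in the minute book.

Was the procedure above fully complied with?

Step 1: the window is 15–25 days after Feb 12, 2005 (when the board resolution is passed), so Feb 27, 2005 through Mar 9, 2005; Mar 7, 2005 falls inside that range.
Step 2: the earliest permitted date is 37 days after Mar 7, 2005 (when the draft resolution is circulated), i.e. Apr 13, 2005; Apr 15, 2005 is on or after that date.
Step 3: the earliest permitted date is 39 days after May 17, 2005 (end of the 32-day response period, which began when notice of the special meeting is given on Apr 15, 2005), i.e. Jun 25, 2005; Jun 15, 2005 is 10 days before the earliest permitted date.
The procedure was therefore not followed at step 3.

No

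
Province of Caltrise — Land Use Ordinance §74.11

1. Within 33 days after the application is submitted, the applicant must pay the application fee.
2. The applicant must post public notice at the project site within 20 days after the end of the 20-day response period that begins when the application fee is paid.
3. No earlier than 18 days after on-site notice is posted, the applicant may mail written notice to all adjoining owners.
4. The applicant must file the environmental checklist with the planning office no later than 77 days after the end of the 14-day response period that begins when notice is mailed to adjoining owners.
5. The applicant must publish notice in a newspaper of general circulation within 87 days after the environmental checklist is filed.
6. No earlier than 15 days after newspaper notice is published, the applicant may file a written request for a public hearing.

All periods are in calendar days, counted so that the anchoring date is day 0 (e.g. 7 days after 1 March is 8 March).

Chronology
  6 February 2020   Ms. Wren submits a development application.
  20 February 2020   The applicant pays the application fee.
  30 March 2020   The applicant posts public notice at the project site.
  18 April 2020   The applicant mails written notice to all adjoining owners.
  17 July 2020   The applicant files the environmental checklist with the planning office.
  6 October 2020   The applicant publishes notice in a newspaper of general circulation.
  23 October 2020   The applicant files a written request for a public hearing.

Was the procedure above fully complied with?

Yes

Step 1: 33 days after 6 February 2020 (when the application is submitted) is 10 March 2020; completed 20 February 2020, before the deadline.
Step 2: 20 days after 11 March 2020 (end of the 20-day response period, which began when the application fee is paid on 20 February 2020) is 31 March 2020; completed 30 March 2020, before the deadline.
Step 3: the earliest permitted date is 18 days after 30 March 2020 (when on-site notice is posted), i.e. 17 April 2020; done 18 April 2020 — permitted.
Step 4: 77 days after 2 May 2020 (end of the 14-day response period, which began when notice is mailed to adjoining owners on 18 April 2020) is 18 July 2020; 17 July 2020 is within that limit.
Step 5: 87 days after 17 July 2020 (when the environmental checklist is filed) is 12 October 2020; completed 6 October 2020, before the deadline.
Step 6: the earliest permitted date is 15 days after 6 October 2020 (when newspaper notice is published), i.e. 21 October 2020; done 23 October 2020 — permitted.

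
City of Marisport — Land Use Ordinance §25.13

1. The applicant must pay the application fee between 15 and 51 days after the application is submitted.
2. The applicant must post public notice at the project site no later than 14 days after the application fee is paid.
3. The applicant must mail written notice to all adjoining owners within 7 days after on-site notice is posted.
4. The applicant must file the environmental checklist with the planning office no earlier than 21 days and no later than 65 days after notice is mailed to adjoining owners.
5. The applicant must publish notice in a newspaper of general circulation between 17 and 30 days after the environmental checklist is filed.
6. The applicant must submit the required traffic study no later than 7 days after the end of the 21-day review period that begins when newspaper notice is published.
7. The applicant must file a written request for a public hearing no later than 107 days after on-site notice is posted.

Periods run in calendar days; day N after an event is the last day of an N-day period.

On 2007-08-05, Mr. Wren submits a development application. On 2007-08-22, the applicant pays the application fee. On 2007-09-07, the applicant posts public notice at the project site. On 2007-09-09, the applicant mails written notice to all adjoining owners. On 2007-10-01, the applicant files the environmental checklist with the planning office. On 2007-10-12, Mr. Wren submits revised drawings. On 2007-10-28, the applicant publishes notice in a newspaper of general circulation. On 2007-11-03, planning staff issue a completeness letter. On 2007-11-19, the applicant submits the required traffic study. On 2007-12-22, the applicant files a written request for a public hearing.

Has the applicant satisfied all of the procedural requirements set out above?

(1) the permitted window runs from 2007-08-05 + 15 = 2007-08-20 to 2007-08-05 + 51 = 2007-09-25; done 2007-08-22, which is between those dates.
(2) due by 2007-08-22 + 14 days = 2007-09-05; done 2007-09-07 — 2 days late.

No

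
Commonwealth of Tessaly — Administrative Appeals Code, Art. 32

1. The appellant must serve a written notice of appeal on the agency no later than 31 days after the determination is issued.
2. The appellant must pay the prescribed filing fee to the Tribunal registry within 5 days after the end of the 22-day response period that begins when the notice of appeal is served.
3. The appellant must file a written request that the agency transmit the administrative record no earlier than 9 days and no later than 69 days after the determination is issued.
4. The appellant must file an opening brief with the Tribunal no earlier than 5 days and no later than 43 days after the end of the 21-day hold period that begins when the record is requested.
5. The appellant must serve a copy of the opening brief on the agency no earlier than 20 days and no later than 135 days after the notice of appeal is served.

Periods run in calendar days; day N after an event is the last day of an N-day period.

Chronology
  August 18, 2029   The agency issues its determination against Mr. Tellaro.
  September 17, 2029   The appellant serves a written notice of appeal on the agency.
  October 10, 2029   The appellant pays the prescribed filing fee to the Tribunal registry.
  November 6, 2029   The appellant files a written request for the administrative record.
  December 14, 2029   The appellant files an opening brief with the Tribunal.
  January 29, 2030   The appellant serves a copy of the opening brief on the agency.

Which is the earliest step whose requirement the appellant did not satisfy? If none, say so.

Step 3

Step 1 — counting 31 days from August 18, 2029 (when the determination is issued) gives a deadline of September 18, 2029; done September 17, 2029 — timely.
Step 2 — counting 5 days from October 9, 2029 (end of the 22-day response period, which began when the notice of appeal is served on September 17, 2029) gives a deadline of October 14, 2029; done October 10, 2029 — timely.
Step 3 — 9 and 69 days from August 18, 2029 (when the determination is issued) are August 27, 2029 and October 26, 2029 respectively; done November 6, 2029 — 11 days after the window closed.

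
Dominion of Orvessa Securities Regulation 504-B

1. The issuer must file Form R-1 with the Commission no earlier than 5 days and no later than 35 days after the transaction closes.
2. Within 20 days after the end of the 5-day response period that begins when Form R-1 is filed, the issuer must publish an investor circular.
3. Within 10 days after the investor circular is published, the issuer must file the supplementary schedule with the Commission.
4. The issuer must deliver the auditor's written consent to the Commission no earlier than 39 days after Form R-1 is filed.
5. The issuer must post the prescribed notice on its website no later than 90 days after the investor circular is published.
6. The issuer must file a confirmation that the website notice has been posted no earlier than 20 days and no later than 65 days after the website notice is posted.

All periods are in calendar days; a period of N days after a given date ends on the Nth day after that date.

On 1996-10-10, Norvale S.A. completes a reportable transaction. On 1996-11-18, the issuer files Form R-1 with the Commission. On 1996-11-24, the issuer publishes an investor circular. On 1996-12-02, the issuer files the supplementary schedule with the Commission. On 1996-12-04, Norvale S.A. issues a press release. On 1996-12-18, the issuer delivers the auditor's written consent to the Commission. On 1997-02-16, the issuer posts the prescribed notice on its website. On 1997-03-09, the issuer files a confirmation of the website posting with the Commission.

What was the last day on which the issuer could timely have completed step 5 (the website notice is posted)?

Step 5 runs from 1996-11-24, when the investor circular is published. 90 days after 1996-11-24 is 1997-02-22.

1997-02-22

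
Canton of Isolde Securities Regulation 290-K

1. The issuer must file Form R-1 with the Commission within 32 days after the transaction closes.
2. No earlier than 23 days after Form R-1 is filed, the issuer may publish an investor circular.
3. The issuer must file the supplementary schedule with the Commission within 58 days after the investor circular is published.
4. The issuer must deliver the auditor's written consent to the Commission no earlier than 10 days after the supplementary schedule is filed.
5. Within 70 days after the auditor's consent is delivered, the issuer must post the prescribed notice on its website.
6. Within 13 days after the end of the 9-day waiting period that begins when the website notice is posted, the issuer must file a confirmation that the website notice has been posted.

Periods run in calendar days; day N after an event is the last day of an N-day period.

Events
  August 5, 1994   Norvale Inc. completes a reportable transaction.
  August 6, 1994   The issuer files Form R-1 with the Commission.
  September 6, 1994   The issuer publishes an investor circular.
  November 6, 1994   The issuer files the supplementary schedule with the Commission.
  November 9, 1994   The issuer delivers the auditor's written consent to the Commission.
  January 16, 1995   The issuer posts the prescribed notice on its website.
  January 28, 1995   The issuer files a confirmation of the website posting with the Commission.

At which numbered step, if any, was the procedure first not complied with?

Step 3

Step 1 — counting 32 days from August 5, 1994 (when the transaction closes) gives a deadline of September 6, 1994; August 6, 1994 is within that limit.
Step 2 — must wait 23 days from August 6, 1994 (when Form R-1 is filed), so not before August 29, 1994; done September 6, 1994, after the minimum wait.
Step 3 — counting 58 days from September 6, 1994 (when the investor circular is published) gives a deadline of November 3, 1994; not done until November 6, 1994, 3 days after the deadline.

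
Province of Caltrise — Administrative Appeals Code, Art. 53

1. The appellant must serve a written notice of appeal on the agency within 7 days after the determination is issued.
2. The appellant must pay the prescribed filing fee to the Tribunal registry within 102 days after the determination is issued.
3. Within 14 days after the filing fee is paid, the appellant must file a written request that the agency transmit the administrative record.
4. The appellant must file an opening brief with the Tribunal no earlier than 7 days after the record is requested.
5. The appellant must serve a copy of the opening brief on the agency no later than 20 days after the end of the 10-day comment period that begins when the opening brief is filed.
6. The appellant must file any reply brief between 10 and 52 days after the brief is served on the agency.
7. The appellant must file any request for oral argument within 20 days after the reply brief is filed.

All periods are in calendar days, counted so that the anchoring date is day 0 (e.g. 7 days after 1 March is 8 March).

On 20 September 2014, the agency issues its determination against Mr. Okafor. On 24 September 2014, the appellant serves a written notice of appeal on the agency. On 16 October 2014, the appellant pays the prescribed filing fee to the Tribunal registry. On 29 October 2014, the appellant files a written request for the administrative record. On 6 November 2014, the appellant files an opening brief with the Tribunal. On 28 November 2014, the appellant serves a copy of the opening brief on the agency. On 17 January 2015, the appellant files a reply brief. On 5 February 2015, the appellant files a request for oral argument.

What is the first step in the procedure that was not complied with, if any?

None — every step was satisfied

(1) due by 20 September 2014 + 7 days = 27 September 2014; completed 24 September 2014, before the deadline.
(2) due by 20 September 2014 + 102 days = 31 December 2014; 16 October 2014 is within that limit.
(3) due by 16 October 2014 + 14 days = 30 October 2014; completed 29 October 2014, before the deadline.
(4) permitted from 29 October 2014 + 7 days = 5 November 2014 onward; done 6 November 2014, after the minimum wait.
(5) due by 16 November 2014 + 20 days = 6 December 2014; done 28 November 2014 — timely.
(6) the permitted window runs from 28 November 2014 + 10 = 8 December 2014 to 28 November 2014 + 52 = 19 January 2015; done 17 January 2015 — within the window.
(7) due by 17 January 2015 + 20 days = 6 February 2015; completed 5 February 2015, before the deadline.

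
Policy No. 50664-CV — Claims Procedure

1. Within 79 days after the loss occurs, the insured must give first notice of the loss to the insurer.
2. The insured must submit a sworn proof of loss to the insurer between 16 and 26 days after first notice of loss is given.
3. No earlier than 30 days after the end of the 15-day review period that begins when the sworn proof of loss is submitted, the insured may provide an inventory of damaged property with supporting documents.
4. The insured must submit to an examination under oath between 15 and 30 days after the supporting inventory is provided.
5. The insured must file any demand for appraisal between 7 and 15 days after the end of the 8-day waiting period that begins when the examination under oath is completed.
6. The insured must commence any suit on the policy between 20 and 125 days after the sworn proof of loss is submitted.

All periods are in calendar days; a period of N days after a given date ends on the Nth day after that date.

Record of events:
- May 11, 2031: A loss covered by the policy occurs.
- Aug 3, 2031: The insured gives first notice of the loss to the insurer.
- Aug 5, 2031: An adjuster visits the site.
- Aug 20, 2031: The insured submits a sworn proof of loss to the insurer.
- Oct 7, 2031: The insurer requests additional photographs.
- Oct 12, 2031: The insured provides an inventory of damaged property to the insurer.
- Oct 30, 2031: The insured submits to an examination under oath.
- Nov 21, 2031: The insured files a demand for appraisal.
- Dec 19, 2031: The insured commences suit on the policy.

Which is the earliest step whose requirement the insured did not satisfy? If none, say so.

(1) due by May 11, 2031 + 79 days = Jul 29, 2031; Aug 3, 2031 misses that deadline by 5 days.
The procedure was therefore not followed at step 1.

Step 1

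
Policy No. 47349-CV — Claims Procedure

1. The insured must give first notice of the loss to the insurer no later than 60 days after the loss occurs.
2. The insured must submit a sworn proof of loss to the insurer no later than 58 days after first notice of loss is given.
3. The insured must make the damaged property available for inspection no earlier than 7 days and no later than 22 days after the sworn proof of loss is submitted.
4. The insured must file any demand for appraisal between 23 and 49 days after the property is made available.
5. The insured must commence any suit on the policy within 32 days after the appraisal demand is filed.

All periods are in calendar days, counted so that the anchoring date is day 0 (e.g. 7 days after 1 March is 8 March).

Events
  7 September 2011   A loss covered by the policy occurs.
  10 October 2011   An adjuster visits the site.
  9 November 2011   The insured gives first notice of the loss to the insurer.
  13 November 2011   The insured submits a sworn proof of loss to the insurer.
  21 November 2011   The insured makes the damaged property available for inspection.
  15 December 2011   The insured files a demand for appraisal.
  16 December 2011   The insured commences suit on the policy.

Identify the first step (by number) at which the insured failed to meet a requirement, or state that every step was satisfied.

Step 1

Step 1: 60 days after 7 September 2011 (when the loss occurs) is 6 November 2011; not done until 9 November 2011, 3 days after the deadline.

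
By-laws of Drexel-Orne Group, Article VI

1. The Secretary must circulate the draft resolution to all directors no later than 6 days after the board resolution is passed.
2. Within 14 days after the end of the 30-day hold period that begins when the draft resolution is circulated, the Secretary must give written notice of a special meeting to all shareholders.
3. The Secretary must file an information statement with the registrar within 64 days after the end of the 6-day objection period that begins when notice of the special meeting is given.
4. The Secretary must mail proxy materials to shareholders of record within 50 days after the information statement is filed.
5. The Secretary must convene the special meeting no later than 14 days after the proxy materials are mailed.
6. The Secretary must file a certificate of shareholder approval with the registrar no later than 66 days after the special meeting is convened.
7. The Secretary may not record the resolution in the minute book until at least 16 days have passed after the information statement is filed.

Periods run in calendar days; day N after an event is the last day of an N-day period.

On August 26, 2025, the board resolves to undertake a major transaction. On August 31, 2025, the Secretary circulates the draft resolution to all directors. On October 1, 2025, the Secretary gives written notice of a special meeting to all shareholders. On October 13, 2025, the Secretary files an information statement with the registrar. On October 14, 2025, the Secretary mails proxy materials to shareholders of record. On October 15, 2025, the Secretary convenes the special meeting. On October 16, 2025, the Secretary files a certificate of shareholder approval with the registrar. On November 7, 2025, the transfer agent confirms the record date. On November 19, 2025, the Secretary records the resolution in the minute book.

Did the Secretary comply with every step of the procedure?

(1) due by August 26, 2025 + 6 days = September 1, 2025; completed August 31, 2025, before the deadline.
(2) due by September 30, 2025 + 14 days = October 14, 2025; completed October 1, 2025, before the deadline.
(3) due by October 7, 2025 + 64 days = December 10, 2025; done October 13, 2025 — timely.
(4) due by October 13, 2025 + 50 days = December 2, 2025; done October 14, 2025 — timely.
(5) due by October 14, 2025 + 14 days = October 28, 2025; done October 15, 2025 — timely.
(6) due by October 15, 2025 + 66 days = December 20, 2025; completed October 16, 2025, before the deadline.
(7) permitted from October 13, 2025 + 16 days = October 29, 2025 onward; done November 19, 2025, after the minimum wait.

Yes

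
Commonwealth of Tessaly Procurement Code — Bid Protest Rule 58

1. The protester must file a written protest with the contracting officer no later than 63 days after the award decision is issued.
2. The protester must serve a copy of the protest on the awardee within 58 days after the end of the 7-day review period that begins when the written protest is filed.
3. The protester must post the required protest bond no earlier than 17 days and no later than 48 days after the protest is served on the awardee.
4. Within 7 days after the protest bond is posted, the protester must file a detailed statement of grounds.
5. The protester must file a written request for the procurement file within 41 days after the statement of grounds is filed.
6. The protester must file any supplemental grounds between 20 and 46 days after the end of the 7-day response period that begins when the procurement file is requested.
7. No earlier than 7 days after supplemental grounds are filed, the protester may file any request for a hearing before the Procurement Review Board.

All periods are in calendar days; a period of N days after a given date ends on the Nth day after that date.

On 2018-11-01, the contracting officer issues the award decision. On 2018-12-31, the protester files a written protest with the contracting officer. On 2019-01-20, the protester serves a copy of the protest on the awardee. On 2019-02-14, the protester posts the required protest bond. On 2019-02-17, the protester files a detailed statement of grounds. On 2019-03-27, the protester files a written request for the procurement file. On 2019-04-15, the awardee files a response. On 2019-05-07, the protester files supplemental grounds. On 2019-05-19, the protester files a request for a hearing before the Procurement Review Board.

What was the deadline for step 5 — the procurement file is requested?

Step 5 runs from 2019-02-17, when the statement of grounds is filed. 41 days after 2019-02-17 is 2019-03-30.

2019-03-30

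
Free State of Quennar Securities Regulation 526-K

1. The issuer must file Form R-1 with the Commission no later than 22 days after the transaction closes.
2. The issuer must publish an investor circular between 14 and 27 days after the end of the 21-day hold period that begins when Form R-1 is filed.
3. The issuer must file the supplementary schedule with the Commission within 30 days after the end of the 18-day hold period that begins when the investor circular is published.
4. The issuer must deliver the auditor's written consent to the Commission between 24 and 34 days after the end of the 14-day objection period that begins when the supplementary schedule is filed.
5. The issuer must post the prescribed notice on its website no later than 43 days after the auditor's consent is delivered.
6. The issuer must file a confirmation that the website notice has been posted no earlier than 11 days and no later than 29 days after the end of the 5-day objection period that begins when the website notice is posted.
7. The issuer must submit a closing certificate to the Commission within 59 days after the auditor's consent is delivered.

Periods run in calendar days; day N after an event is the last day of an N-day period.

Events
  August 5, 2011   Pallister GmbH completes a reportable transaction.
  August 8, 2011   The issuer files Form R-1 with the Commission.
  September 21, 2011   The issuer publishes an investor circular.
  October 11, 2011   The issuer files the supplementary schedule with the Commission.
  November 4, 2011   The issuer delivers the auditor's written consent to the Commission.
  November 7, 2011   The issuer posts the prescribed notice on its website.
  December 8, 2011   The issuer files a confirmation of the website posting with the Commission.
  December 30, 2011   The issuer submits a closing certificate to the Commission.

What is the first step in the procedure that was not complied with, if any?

Step 4

Step 1: 22 days after August 5, 2011 (when the transaction closes) is August 27, 2011; done August 8, 2011 — timely.
Step 2: the window is 14–27 days after August 29, 2011 (end of the 21-day hold period, which began when Form R-1 is filed on August 8, 2011), so September 12, 2011 through September 25, 2011; September 21, 2011 falls inside that range.
Step 3: 30 days after October 9, 2011 (end of the 18-day hold period, which began when the investor circular is published on September 21, 2011) is November 8, 2011; done October 11, 2011 — timely.
Step 4: the window is 24–34 days after October 25, 2011 (end of the 14-day objection period, which began when the supplementary schedule is filed on October 11, 2011), so November 18, 2011 through November 28, 2011; November 4, 2011 is 14 days too early.
That is the first point of non-compliance.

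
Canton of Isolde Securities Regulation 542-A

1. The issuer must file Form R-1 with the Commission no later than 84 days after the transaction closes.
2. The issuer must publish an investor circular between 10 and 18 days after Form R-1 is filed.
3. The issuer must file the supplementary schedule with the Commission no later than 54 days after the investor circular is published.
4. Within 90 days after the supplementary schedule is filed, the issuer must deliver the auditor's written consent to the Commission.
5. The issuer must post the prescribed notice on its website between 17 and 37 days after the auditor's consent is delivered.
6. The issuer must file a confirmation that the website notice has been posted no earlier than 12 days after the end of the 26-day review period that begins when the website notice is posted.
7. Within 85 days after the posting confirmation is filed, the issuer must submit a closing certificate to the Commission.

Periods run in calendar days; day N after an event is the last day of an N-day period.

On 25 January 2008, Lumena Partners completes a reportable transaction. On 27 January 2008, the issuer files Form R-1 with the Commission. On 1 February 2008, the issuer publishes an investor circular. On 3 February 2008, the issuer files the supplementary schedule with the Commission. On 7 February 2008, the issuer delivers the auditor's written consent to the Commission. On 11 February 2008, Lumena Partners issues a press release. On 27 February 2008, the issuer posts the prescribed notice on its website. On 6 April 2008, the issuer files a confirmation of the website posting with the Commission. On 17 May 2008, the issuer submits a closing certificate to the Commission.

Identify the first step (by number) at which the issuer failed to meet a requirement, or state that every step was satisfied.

Step 2

Step 1 — counting 84 days from 25 January 2008 (when the transaction closes) gives a deadline of 18 April 2008; done 27 January 2008 — timely.
Step 2 — 10 and 18 days from 27 January 2008 (when Form R-1 is filed) are 6 February 2008 and 14 February 2008 respectively; 1 February 2008 is 5 days too early.
No need to go further; step 2 was not satisfied.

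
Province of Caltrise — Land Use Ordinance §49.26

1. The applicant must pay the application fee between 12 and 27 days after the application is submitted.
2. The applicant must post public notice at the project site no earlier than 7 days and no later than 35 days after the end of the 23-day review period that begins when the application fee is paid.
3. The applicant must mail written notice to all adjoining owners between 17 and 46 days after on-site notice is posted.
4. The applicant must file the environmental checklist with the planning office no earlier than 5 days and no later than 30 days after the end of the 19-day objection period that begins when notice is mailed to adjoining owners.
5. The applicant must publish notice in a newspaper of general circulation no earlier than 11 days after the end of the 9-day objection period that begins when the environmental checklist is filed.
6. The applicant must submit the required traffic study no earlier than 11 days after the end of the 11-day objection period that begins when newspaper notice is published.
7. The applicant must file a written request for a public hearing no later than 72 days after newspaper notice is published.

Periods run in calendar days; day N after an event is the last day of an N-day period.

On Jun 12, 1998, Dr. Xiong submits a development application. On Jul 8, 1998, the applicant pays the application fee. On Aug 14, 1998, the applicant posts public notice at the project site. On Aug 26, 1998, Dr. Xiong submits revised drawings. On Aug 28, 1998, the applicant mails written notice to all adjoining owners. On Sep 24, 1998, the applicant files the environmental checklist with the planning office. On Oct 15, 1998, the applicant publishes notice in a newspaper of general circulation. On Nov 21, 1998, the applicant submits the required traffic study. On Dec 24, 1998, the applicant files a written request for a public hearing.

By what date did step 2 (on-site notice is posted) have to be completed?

The application fee is paid on Jul 8, 1998; the 23-day review period therefore ends Jul 31, 1998, and step 2 runs from that date. The window is 7–35 days after Jul 31, 1998; it closes on Sep 4, 1998.

Sep 4, 1998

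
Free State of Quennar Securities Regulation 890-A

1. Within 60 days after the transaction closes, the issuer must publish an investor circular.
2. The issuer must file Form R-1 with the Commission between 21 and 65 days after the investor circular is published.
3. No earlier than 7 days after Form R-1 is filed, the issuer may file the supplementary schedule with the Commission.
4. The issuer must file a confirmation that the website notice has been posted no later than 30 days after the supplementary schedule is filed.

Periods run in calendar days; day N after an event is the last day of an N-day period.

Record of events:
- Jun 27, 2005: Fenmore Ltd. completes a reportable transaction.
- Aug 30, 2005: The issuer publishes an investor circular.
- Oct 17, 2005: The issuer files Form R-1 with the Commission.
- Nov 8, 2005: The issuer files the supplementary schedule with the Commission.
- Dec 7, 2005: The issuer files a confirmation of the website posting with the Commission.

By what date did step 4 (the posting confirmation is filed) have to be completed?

Step 4 runs from Nov 8, 2005, when the supplementary schedule is filed. 30 days after Nov 8, 2005 is Dec 8, 2005.

Dec 8, 2005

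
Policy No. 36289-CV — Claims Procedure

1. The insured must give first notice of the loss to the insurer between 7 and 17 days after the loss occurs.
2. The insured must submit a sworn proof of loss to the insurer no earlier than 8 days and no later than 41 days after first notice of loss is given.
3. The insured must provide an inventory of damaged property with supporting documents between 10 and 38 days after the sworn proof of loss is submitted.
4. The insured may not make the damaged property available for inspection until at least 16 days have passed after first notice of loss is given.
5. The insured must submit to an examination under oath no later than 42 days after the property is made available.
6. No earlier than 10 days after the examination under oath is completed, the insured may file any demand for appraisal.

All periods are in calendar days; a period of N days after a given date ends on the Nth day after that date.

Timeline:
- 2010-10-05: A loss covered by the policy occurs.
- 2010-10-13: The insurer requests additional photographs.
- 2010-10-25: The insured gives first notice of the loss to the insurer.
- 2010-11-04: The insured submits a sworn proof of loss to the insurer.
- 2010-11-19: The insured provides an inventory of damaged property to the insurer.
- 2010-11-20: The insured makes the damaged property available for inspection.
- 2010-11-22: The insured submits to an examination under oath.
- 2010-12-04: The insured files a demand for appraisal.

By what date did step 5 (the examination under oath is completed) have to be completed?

2011-01-01

Step 5 runs from 2010-11-20, when the property is made available. 42 days after 2010-11-20 is 2011-01-01.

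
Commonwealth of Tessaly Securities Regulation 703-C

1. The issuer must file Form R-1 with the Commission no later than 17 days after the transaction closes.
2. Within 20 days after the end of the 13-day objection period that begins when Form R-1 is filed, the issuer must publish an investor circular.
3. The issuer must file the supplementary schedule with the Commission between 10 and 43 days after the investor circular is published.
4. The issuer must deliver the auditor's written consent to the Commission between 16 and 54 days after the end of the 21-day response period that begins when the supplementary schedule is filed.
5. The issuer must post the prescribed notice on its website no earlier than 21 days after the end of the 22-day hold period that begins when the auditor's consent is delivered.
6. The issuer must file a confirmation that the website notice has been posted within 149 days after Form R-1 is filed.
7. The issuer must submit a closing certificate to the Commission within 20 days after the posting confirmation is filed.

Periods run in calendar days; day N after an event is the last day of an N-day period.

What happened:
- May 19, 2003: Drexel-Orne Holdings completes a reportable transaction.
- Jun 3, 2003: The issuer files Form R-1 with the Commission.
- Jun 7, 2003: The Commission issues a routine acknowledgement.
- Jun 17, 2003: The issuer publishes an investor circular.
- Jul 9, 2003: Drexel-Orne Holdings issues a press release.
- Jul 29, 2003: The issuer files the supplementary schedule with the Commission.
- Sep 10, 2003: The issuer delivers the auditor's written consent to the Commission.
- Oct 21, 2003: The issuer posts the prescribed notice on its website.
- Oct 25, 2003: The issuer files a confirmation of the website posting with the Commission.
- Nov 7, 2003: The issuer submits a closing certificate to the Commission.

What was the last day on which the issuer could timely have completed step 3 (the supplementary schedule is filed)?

Jul 30, 2003

Step 3 runs from Jun 17, 2003, when the investor circular is published. The window is 10–43 days after Jun 17, 2003; it closes on Jul 30, 2003.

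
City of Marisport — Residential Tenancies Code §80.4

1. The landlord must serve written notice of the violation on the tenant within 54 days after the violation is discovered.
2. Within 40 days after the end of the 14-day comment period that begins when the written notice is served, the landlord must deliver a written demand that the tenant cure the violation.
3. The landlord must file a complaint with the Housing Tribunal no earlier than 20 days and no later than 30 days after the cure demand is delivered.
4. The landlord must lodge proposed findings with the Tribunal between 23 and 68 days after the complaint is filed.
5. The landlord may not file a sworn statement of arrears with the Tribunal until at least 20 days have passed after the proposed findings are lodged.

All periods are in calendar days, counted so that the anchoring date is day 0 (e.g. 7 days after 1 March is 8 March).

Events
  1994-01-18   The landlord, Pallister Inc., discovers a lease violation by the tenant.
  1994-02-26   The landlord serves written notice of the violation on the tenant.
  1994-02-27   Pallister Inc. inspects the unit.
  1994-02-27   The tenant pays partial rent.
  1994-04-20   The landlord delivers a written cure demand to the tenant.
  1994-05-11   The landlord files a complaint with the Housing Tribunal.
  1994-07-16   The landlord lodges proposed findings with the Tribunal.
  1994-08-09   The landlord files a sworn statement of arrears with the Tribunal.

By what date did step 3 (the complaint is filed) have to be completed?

Step 3 runs from 1994-04-20, when the cure demand is delivered. The window is 20–30 days after 1994-04-20; it closes on 1994-05-20.

1994-05-20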